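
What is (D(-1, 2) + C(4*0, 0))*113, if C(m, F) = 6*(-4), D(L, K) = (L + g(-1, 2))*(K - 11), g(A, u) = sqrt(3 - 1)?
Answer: -1695 - 1017*sqrt(2) ≈ -3133.3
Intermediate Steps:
g(A, u) = sqrt(2)
D(L, K) = (-11 + K)*(L + sqrt(2)) (D(L, K) = (L + sqrt(2))*(K - 11) = (L + sqrt(2))*(-11 + K) = (-11 + K)*(L + sqrt(2)))
C(m, F) = -24
(D(-1, 2) + C(4*0, 0))*113 = ((-11*(-1) - 11*sqrt(2) + 2*(-1) + 2*sqrt(2)) - 24)*113 = ((11 - 11*sqrt(2) - 2 + 2*sqrt(2)) - 24)*113 = ((9 - 9*sqrt(2)) - 24)*113 = (-15 - 9*sqrt(2))*113 = -1695 - 1017*sqrt(2)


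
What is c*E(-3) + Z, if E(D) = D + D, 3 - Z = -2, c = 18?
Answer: -103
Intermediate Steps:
Z = 5 (Z = 3 - 1*(-2) = 3 + 2 = 5)
E(D) = 2*D
c*E(-3) + Z = 18*(2*(-3)) + 5 = 18*(-6) + 5 = -108 + 5 = -103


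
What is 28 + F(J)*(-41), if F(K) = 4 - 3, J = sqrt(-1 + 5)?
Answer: -13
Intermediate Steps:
J = 2 (J = sqrt(4) = 2)
F(K) = 1
28 + F(J)*(-41) = 28 + 1*(-41) = 28 - 41 = -13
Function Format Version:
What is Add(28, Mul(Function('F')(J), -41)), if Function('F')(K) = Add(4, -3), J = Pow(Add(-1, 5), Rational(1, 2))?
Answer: -13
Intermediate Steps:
J = 2 (J = Pow(4, Rational(1, 2)) = 2)
Function('F')(K) = 1
Add(28, Mul(Function('F')(J), -41)) = Add(28, Mul(1, -41)) = Add(28, -41) = -13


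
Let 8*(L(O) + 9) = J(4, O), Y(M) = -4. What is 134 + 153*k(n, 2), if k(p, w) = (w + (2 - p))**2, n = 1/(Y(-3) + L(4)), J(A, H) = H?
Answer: 1675562/625 ≈ 2680.9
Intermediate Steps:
L(O) = -9 + O/8
n = -2/25 (n = 1/(-4 + (-9 + (1/8)*4)) = 1/(-4 + (-9 + 1/2)) = 1/(-4 - 17/2) = 1/(-25/2) = -2/25 ≈ -0.080000)
k(p, w) = (2 + w - p)**2
134 + 153*k(n, 2) = 134 + 153*(2 + 2 - 1*(-2/25))**2 = 134 + 153*(2 + 2 + 2/25)**2 = 134 + 153*(102/25)**2 = 134 + 153*(10404/625) = 134 + 1591812/625 = 1675562/625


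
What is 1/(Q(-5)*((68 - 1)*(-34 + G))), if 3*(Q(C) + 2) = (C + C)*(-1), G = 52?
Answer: 1/1608 ≈ 0.00062189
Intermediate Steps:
Q(C) = -2 - 2*C/3 (Q(C) = -2 + ((C + C)*(-1))/3 = -2 + ((2*C)*(-1))/3 = -2 + (-2*C)/3 = -2 - 2*C/3)
1/(Q(-5)*((68 - 1)*(-34 + G))) = 1/((-2 - ⅔*(-5))*((68 - 1)*(-34 + 52))) = 1/((-2 + 10/3)*(67*18)) = 1/((4/3)*1206) = 1/1608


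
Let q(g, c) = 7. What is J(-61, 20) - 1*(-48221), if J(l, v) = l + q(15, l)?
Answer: 48167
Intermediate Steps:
J(l, v) = 7 + l (J(l, v) = l + 7 = 7 + l)
J(-61, 20) - 1*(-48221) = (7 - 61) - 1*(-48221) = -54 + 48221 = 48167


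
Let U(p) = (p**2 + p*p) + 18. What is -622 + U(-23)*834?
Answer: 896762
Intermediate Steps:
U(p) = 18 + 2*p**2 (U(p) = (p**2 + p**2) + 18 = 2*p**2 + 18 = 18 + 2*p**2)
-622 + U(-23)*834 = -622 + (18 + 2*(-23)**2)*834 = -622 + (18 + 2*529)*834 = -622 + (18 + 1058)*834 = -622 + 1076*834 = -622 + 897384 = 896762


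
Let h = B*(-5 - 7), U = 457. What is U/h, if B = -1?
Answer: 457/12 ≈ 38.083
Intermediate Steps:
h = 12 (h = -(-5 - 7) = -1*(-12) = 12)
U/h = 457/12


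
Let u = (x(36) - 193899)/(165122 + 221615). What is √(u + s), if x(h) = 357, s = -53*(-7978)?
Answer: 2*√15810326702111123/386737 ≈ 650.26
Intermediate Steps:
s = 422834
u = -193542/386737 (u = (357 - 193899)/(165122 + 221615) = -193542/386737 ≈ -0.50045)
√(u + s) = √(-193542/386737 + 422834) = √(163525359116/386737) = 2*√15810326702111123/386737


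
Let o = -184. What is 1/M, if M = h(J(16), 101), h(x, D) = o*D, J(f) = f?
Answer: -1/18584 ≈ -5.3810e-5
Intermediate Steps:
h(x, D) = -184*D
M = -18584 (M = -184*101 = -18584)
1/M = 1/(-18584) = -1/18584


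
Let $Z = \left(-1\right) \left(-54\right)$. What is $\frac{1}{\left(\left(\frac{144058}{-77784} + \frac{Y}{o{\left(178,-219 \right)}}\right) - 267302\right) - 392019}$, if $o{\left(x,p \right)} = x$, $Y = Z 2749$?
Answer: $- \frac{3461388}{2279285527213} \approx -1.5186 \cdot 10^{-6}$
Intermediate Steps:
$Z = 54$
$Y = 148446$ ($Y = 54 \cdot 2749 = 148446$)
$\frac{1}{\left(\left(\frac{144058}{-77784} + \frac{Y}{o{\left(178,-219 \right)}}\right) - 267302\right) - 392019} = \frac{1}{\left(\left(\frac{144058}{-77784} + \frac{148446}{178}\right) - 267302\right) - 392019} = \frac{1}{\left(\left(144058 \left(- \frac{1}{77784}\right) + 148446 \cdot \frac{1}{178}\right) - 267302\right) - 392019} = \frac{1}{\left(\left(- \frac{72029}{38892} + \frac{74223}{89}\right) - 267302\right) - 392019} = \frac{1}{\left(\frac{2880270335}{3461388} - 267302\right) - 392019} = \frac{1}{- \frac{922355664841}{3461388} - 392019} = \frac{1}{- \frac{2279285527213}{3461388}} = - \frac{3461388}{2279285527213}$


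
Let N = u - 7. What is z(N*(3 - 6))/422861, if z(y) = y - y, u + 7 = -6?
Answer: 0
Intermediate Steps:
u = -13 (u = -7 - 6 = -13)
N = -20 (N = -13 - 7 = -20)
z(y) = 0
z(N*(3 - 6))/422861 = 0/422861 = 0*(1/422861) = 0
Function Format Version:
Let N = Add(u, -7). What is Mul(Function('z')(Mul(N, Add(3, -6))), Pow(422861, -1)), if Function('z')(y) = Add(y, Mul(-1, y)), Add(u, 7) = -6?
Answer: 0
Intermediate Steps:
u = -13 (u = Add(-7, -6) = -13)
N = -20 (N = Add(-13, -7) = -20)
Function('z')(y) = 0
Mul(Function('z')(Mul(N, Add(3, -6))), Pow(422861, -1)) = Mul(0, Pow(422861, -1)) = Mul(0, Rational(1, 422861)) = 0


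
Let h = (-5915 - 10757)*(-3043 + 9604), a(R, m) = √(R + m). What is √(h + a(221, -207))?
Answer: √(-109384992 + √14) ≈ 10459.0*I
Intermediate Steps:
h = -109384992 (h = -16672*6561 = -109384992)
√(h + a(221, -207)) = √(-109384992 + √(221 - 207)) = √(-109384992 + √14)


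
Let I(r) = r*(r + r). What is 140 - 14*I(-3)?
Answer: -112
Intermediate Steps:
I(r) = 2*r² (I(r) = r*(2*r) = 2*r²)
140 - 14*I(-3) = 140 - 28*(-3)² = 140 - 28*9 = 140 - 14*18 = 140 - 252 = -112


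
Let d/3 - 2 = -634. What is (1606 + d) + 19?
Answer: -271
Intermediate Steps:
d = -1896 (d = 6 + 3*(-634) = 6 - 1902 = -1896)
(1606 + d) + 19 = (1606 - 1896) + 19 = -290 + 19 = -271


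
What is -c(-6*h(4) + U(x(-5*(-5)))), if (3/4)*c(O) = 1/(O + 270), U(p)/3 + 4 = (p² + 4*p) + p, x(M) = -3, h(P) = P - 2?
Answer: -1/171 ≈ -0.0058480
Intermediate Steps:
h(P) = -2 + P
U(p) = -12 + 3*p² + 15*p (U(p) = -12 + 3*((p² + 4*p) + p) = -12 + 3*(p² + 5*p) = -12 + (3*p² + 15*p) = -12 + 3*p² + 15*p)
c(O) = 4/(3*(270 + O)) (c(O) = 4/(3*(O + 270)) = 4/(3*(270 + O)))
-c(-6*h(4) + U(x(-5*(-5)))) = -4/(3*(270 + (-6*(-2 + 4) + (-12 + 3*(-3)² + 15*(-3))))) = -4/(3*(270 + (-6*2 + (-12 + 3*9 - 45)))) = -4/(3*(270 + (-12 + (-12 + 27 - 45)))) = -4/(3*(270 + (-12 - 30))) = -4/(3*(270 - 42)) = -4/(3*228) = -1*1/171 = -1/171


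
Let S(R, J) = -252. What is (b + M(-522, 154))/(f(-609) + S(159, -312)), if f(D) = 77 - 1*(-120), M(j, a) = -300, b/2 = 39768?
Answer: -79236/55 ≈ -1440.7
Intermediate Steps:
b = 79536 (b = 2*39768 = 79536)
f(D) = 197 (f(D) = 77 + 120 = 197)
(b + M(-522, 154))/(f(-609) + S(159, -312)) = (79536 - 300)/(197 - 252) = 79236/(-55) = 79236*(-1/55) = -79236/55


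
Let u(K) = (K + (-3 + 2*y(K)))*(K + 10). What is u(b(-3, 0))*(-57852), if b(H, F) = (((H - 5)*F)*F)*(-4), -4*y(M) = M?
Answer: 1735560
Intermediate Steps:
y(M) = -M/4
b(H, F) = -4*F²*(-5 + H) (b(H, F) = (((-5 + H)*F)*F)*(-4) = ((F*(-5 + H))*F)*(-4) = (F²*(-5 + H))*(-4) = -4*F²*(-5 + H))
u(K) = (-3 + K/2)*(10 + K) (u(K) = (K + (-3 + 2*(-K/4)))*(K + 10) = (K + (-3 - K/2))*(10 + K) = (-3 + K/2)*(10 + K))
u(b(-3, 0))*(-57852) = (-30 + (4*0²*(5 - 1*(-3)))²/2 + 2*(4*0²*(5 - 1*(-3))))*(-57852) = (-30 + (4*0*(5 + 3))²/2 + 2*(4*0*(5 + 3)))*(-57852) = (-30 + (4*0*8)²/2 + 2*(4*0*8))*(-57852) = (-30 + (½)*0² + 2*0)*(-57852) = (-30 + (½)*0 + 0)*(-57852) = (-30 + 0 + 0)*(-57852) = -30*(-57852) = 1735560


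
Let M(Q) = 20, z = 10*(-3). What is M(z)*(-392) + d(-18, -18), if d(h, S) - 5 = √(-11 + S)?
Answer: -7835 + I*√29 ≈ -7835.0 + 5.3852*I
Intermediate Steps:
z = -30
d(h, S) = 5 + √(-11 + S)
M(z)*(-392) + d(-18, -18) = 20*(-392) + (5 + √(-11 - 18)) = -7840 + (5 + √(-29)) = -7840 + (5 + I*√29) = -7835 + I*√29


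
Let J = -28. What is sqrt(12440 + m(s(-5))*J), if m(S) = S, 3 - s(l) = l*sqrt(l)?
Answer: 2*sqrt(3089 - 35*I*sqrt(5)) ≈ 111.17 - 1.408*I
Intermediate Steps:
s(l) = 3 - l**(3/2) (s(l) = 3 - l*sqrt(l) = 3 - l**(3/2))
sqrt(12440 + m(s(-5))*J) = sqrt(12440 + (3 - (-5)**(3/2))*(-28)) = sqrt(12440 + (3 - (-5)*I*sqrt(5))*(-28)) = sqrt(12440 + (3 + 5*I*sqrt(5))*(-28)) = sqrt(12440 + (-84 - 140*I*sqrt(5))) = sqrt(12356 - 140*I*sqrt(5))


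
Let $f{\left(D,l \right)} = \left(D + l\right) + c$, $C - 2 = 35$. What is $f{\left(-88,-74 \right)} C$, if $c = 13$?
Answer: $-5513$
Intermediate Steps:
$C = 37$ ($C = 2 + 35 = 37$)
$f{\left(D,l \right)} = 13 + D + l$ ($f{\left(D,l \right)} = \left(D + l\right) + 13 = 13 + D + l$)
$f{\left(-88,-74 \right)} C = \left(13 - 88 - 74\right) 37 = \left(-149\right) 37 = -5513$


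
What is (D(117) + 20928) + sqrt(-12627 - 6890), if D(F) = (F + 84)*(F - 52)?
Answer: 33993 + I*sqrt(19517) ≈ 33993.0 + 139.7*I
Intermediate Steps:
D(F) = (-52 + F)*(84 + F) (D(F) = (84 + F)*(-52 + F) = (-52 + F)*(84 + F))
(D(117) + 20928) + sqrt(-12627 - 6890) = ((-4368 + 117**2 + 32*117) + 20928) + sqrt(-12627 - 6890) = ((-4368 + 13689 + 3744) + 20928) + sqrt(-19517) = (13065 + 20928) + I*sqrt(19517) = 33993 + I*sqrt(19517)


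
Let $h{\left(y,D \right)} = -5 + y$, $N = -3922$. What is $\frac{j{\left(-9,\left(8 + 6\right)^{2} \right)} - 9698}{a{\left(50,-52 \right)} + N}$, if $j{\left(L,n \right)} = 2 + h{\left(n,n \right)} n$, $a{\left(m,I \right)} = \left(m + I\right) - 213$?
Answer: $- \frac{27740}{4137} \approx -6.7053$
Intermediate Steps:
$a{\left(m,I \right)} = -213 + I + m$ ($a{\left(m,I \right)} = \left(I + m\right) - 213 = -213 + I + m$)
$j{\left(L,n \right)} = 2 + n \left(-5 + n\right)$ ($j{\left(L,n \right)} = 2 + \left(-5 + n\right) n = 2 + n \left(-5 + n\right)$)
$\frac{j{\left(-9,\left(8 + 6\right)^{2} \right)} - 9698}{a{\left(50,-52 \right)} + N} = \frac{\left(2 + \left(8 + 6\right)^{2} \left(-5 + \left(8 + 6\right)^{2}\right)\right) - 9698}{\left(-213 - 52 + 50\right) - 3922} = \frac{\left(2 + 14^{2} \left(-5 + 14^{2}\right)\right) - 9698}{-215 - 3922} = \frac{\left(2 + 196 \left(-5 + 196\right)\right) - 9698}{-4137} = \left(\left(2 + 196 \cdot 191\right) - 9698\right) \left(- \frac{1}{4137}\right) = \left(\left(2 + 37436\right) - 9698\right) \left(- \frac{1}{4137}\right) = \left(37438 - 9698\right) \left(- \frac{1}{4137}\right) = 27740 \left(- \frac{1}{4137}\right) = - \frac{27740}{4137}$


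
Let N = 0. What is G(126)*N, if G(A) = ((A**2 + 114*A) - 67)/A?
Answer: 0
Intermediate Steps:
G(A) = (-67 + A**2 + 114*A)/A
G(126)*N = (114 + 126 - 67/126)*0 = (30173/126)*0 = 0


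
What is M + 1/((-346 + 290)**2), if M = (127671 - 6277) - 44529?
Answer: 241048641/3136 ≈ 76865.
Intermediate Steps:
M = 76865 (M = 121394 - 44529 = 76865)
M + 1/((-346 + 290)**2) = 76865 + 1/((-346 + 290)**2) = 76865 + 1/((-56)**2) = 76865 + 1/3136 = 241048641/3136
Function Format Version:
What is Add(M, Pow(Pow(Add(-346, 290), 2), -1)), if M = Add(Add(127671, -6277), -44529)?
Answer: Rational(241048641, 3136) ≈ 76865.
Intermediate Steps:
M = 76865 (M = Add(121394, -44529) = 76865)
Add(M, Pow(Pow(Add(-346, 290), 2), -1)) = Add(76865, Pow(Pow(Add(-346, 290), 2), -1)) = Add(76865, Pow(Pow(-56, 2), -1)) = Add(76865, Pow(3136, -1)) = Add(76865, Rational(1, 3136)) = Rational(241048641, 3136)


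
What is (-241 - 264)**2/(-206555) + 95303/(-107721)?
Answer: -9431371838/4450062231 ≈ -2.1194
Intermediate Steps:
(-241 - 264)**2/(-206555) + 95303/(-107721) = (-505)**2*(-1/206555) + 95303*(-1/107721) = 255025*(-1/206555) - 95303/107721 = -51005/41311 - 95303/107721 = -9431371838/4450062231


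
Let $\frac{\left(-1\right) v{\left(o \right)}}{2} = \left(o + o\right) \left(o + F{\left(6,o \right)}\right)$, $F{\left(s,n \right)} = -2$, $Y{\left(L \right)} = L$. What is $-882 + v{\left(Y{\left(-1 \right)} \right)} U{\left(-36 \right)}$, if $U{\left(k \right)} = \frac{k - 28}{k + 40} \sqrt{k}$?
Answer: $-882 + 1152 i \approx -882.0 + 1152.0 i$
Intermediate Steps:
$v{\left(o \right)} = - 4 o \left(-2 + o\right)$ ($v{\left(o \right)} = - 2 \left(o + o\right) \left(o - 2\right) = - 2 \cdot 2 o \left(-2 + o\right) = - 4 o \left(-2 + o\right)$)
$U{\left(k \right)} = \frac{\sqrt{k} \left(-28 + k\right)}{40 + k}$ ($U{\left(k \right)} = \frac{-28 + k}{40 + k} \sqrt{k} = \frac{\sqrt{k} \left(-28 + k\right)}{40 + k}$)
$-882 + v{\left(Y{\left(-1 \right)} \right)} U{\left(-36 \right)} = -882 + 4 \left(-1\right) \left(2 - -1\right) \frac{\sqrt{-36} \left(-28 - 36\right)}{40 - 36} = -882 + 4 \left(-1\right) \left(2 + 1\right) 6 i \frac{1}{4} \left(-64\right) = -882 + 4 \left(-1\right) 3 \cdot 6 i \frac{1}{4} \left(-64\right) = -882 - 12 \left(- 96 i\right) = -882 + 1152 i$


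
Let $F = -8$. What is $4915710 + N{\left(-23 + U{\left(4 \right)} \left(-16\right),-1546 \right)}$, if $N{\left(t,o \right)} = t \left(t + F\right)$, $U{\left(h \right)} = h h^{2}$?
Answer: $6020295$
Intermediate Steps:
$U{\left(h \right)} = h^{3}$
$N{\left(t,o \right)} = t \left(-8 + t\right)$ ($N{\left(t,o \right)} = t \left(t - 8\right) = t \left(-8 + t\right)$)
$4915710 + N{\left(-23 + U{\left(4 \right)} \left(-16\right),-1546 \right)} = 4915710 + \left(-23 + 4^{3} \left(-16\right)\right) \left(-8 + \left(-23 + 4^{3} \left(-16\right)\right)\right) = 4915710 + \left(-23 + 64 \left(-16\right)\right) \left(-8 + \left(-23 + 64 \left(-16\right)\right)\right) = 4915710 + \left(-23 - 1024\right) \left(-8 - 1047\right) = 4915710 - 1047 \left(-8 - 1047\right) = 4915710 - -1104585 = 4915710 + 1104585 = 6020295$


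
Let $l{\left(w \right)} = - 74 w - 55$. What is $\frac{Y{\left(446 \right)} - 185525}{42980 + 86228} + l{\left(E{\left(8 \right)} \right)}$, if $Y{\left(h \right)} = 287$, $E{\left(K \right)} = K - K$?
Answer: $- \frac{3645839}{64604} \approx -56.434$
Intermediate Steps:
$E{\left(K \right)} = 0$
$l{\left(w \right)} = -55 - 74 w$
$\frac{Y{\left(446 \right)} - 185525}{42980 + 86228} + l{\left(E{\left(8 \right)} \right)} = \frac{287 - 185525}{42980 + 86228} - 55 = - \frac{185238}{129208} + \left(-55 + 0\right) = \left(-185238\right) \frac{1}{129208} - 55 = - \frac{92619}{64604} - 55 = - \frac{3645839}{64604}$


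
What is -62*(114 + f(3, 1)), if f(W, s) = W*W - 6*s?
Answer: -7254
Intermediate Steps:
f(W, s) = W² - 6*s
-62*(114 + f(3, 1)) = -62*(114 + (3² - 6*1)) = -62*(114 + (9 - 6)) = -62*(114 + 3) = -62*117 = -7254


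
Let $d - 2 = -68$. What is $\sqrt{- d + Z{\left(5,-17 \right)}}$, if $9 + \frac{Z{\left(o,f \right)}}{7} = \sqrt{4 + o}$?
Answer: $2 \sqrt{6} \approx 4.899$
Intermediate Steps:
$d = -66$ ($d = 2 - 68 = -66$)
$Z{\left(o,f \right)} = -63 + 7 \sqrt{4 + o}$
$\sqrt{- d + Z{\left(5,-17 \right)}} = \sqrt{\left(-1\right) \left(-66\right) - \left(63 - 7 \sqrt{4 + 5}\right)} = \sqrt{66 - \left(63 - 7 \sqrt{9}\right)} = \sqrt{66 + \left(-63 + 7 \cdot 3\right)} = \sqrt{66 + \left(-63 + 21\right)} = \sqrt{66 - 42} = \sqrt{24} = 2 \sqrt{6}$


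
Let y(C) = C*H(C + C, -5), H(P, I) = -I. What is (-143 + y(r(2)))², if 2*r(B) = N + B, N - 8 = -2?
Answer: 15129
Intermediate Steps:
N = 6 (N = 8 - 2 = 6)
r(B) = 3 + B/2 (r(B) = (6 + B)/2 = 3 + B/2)
y(C) = 5*C (y(C) = C*(-1*(-5)) = C*5 = 5*C)
(-143 + y(r(2)))² = (-143 + 5*(3 + (½)*2))² = (-143 + 5*(3 + 1))² = (-143 + 5*4)² = (-143 + 20)² = (-123)² = 15129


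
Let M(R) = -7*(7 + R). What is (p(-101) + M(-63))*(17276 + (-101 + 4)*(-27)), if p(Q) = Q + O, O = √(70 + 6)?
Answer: 5789445 + 39790*√19 ≈ 5.9629e+6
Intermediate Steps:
O = 2*√19 (O = √76 = 2*√19 ≈ 8.7178)
M(R) = -49 - 7*R
p(Q) = Q + 2*√19
(p(-101) + M(-63))*(17276 + (-101 + 4)*(-27)) = ((-101 + 2*√19) + (-49 - 7*(-63)))*(17276 + (-101 + 4)*(-27)) = ((-101 + 2*√19) + (-49 + 441))*(17276 - 97*(-27)) = ((-101 + 2*√19) + 392)*(17276 + 2619) = (291 + 2*√19)*19895 = 5789445 + 39790*√19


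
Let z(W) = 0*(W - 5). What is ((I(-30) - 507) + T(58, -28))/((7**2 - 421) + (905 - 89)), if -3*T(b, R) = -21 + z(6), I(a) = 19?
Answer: -13/12 ≈ -1.0833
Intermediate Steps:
z(W) = 0 (z(W) = 0*(-5 + W) = 0)
T(b, R) = 7 (T(b, R) = -(-21 + 0)/3 = -1/3*(-21) = 7)
((I(-30) - 507) + T(58, -28))/((7**2 - 421) + (905 - 89)) = ((19 - 507) + 7)/((7**2 - 421) + (905 - 89)) = (-488 + 7)/((49 - 421) + 816) = -481/(-372 + 816) = -481/444 = -481*1/444 = -13/12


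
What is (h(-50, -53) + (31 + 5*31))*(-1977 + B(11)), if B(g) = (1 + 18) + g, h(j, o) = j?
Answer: -264792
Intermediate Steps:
B(g) = 19 + g
(h(-50, -53) + (31 + 5*31))*(-1977 + B(11)) = (-50 + (31 + 5*31))*(-1977 + (19 + 11)) = (-50 + (31 + 155))*(-1977 + 30) = (-50 + 186)*(-1947) = 136*(-1947) = -264792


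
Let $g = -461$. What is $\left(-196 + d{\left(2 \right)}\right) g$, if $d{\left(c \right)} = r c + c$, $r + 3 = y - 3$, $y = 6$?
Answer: $89434$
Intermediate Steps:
$r = 0$ ($r = -3 + \left(6 - 3\right) = -3 + 3 = 0$)
$d{\left(c \right)} = c$ ($d{\left(c \right)} = 0 c + c = 0 + c = c$)
$\left(-196 + d{\left(2 \right)}\right) g = \left(-196 + 2\right) \left(-461\right) = \left(-194\right) \left(-461\right) = 89434$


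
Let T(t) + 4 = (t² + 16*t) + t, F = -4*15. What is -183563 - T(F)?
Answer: -186139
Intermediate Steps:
F = -60
T(t) = -4 + t² + 17*t (T(t) = -4 + ((t² + 16*t) + t) = -4 + (t² + 17*t) = -4 + t² + 17*t)
-183563 - T(F) = -183563 - (-4 + (-60)² + 17*(-60)) = -183563 - (-4 + 3600 - 1020) = -183563 - 1*2576 = -183563 - 2576 = -186139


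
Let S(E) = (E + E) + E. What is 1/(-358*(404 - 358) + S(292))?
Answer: -1/15592 ≈ -6.4135e-5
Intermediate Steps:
S(E) = 3*E (S(E) = 2*E + E = 3*E)
1/(-358*(404 - 358) + S(292)) = 1/(-358*(404 - 358) + 3*292) = 1/(-358*46 + 876) = 1/(-16468 + 876) = 1/(-15592) = -1/15592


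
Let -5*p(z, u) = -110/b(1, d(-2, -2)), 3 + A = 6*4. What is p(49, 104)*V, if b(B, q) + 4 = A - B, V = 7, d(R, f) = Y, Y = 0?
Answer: 77/8 ≈ 9.6250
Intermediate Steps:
A = 21 (A = -3 + 6*4 = -3 + 24 = 21)
d(R, f) = 0
b(B, q) = 17 - B (b(B, q) = -4 + (21 - B) = 17 - B)
p(z, u) = 11/8 (p(z, u) = -(-22)/(17 - 1*1) = -(-22)/(17 - 1) = -(-22)/16 = -⅕*(-55/8) = 11/8)
p(49, 104)*V = (11/8)*7 = 77/8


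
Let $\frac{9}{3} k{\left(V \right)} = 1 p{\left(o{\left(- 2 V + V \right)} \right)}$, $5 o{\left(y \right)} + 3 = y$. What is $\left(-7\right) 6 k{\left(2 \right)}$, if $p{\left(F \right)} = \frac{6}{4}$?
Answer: $-21$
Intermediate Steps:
$o{\left(y \right)} = - \frac{3}{5} + \frac{y}{5}$
$p{\left(F \right)} = \frac{3}{2}$ ($p{\left(F \right)} = 6 \cdot \frac{1}{4} = \frac{3}{2}$)
$k{\left(V \right)} = \frac{1}{2}$ ($k{\left(V \right)} = \frac{1 \cdot \frac{3}{2}}{3} = \frac{1}{3} \cdot \frac{3}{2} = \frac{1}{2}$)
$\left(-7\right) 6 k{\left(2 \right)} = \left(-7\right) 6 \cdot \frac{1}{2} = \left(-42\right) \frac{1}{2} = -21$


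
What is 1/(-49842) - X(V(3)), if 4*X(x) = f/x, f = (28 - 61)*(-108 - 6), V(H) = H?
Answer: -7812734/24921 ≈ -313.50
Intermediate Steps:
f = 3762 (f = -33*(-114) = 3762)
X(x) = 1881/(2*x) (X(x) = (3762/x)/4 = 1881/(2*x))
1/(-49842) - X(V(3)) = 1/(-49842) - 1881/(2*3) = -1/49842 - 1881/(2*3) = -1/49842 - 1*627/2 = -1/49842 - 627/2 = -7812734/24921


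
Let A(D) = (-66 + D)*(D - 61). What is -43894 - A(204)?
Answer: -63628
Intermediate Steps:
A(D) = (-66 + D)*(-61 + D)
-43894 - A(204) = -43894 - (4026 + 204² - 127*204) = -43894 - (4026 + 41616 - 25908) = -43894 - 1*19734 = -43894 - 19734 = -63628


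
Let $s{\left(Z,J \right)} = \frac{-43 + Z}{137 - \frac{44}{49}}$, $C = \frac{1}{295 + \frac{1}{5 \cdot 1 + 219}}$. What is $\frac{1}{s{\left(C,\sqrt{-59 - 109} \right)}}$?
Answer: $- \frac{440694189}{139221691} \approx -3.1654$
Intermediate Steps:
$C = \frac{224}{66081}$ ($C = \frac{1}{295 + \frac{1}{5 + 219}} = \frac{1}{295 + \frac{1}{224}} = \frac{1}{\frac{66081}{224}} = \frac{224}{66081} \approx 0.0033898$)
$s{\left(Z,J \right)} = - \frac{2107}{6669} + \frac{49 Z}{6669}$ ($s{\left(Z,J \right)} = \frac{-43 + Z}{137 - \frac{44}{49}} = \frac{-43 + Z}{\frac{6669}{49}} = \left(-43 + Z\right) \frac{49}{6669} = - \frac{2107}{6669} + \frac{49 Z}{6669}$)
$\frac{1}{s{\left(C,\sqrt{-59 - 109} \right)}} = \frac{1}{- \frac{2107}{6669} + \frac{49}{6669} \cdot \frac{224}{66081}} = \frac{1}{- \frac{2107}{6669} + \frac{10976}{440694189}} = \frac{1}{- \frac{139221691}{440694189}} = - \frac{440694189}{139221691}$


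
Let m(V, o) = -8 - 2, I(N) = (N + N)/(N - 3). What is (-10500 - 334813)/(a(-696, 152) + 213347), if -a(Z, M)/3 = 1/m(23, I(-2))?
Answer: -27190/16799 ≈ -1.6185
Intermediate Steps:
I(N) = 2*N/(-3 + N) (I(N) = (2*N)/(-3 + N) = 2*N/(-3 + N))
m(V, o) = -10
a(Z, M) = 3/10 (a(Z, M) = -3/(-10) = -3*(-1/10) = 3/10)
(-10500 - 334813)/(a(-696, 152) + 213347) = (-10500 - 334813)/(3/10 + 213347) = -345313/2133473/10 = -345313*10/2133473 = -27190/16799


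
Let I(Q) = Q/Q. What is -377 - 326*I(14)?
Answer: -703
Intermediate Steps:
I(Q) = 1
-377 - 326*I(14) = -377 - 326*1 = -377 - 326 = -703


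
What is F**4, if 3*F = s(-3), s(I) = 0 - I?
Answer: 1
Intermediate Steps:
s(I) = -I
F = 1 (F = (-1*(-3))/3 = (1/3)*3 = 1)
F**4 = 1**4 = 1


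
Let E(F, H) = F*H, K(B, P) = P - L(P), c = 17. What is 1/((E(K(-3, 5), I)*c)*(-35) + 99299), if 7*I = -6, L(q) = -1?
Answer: 1/102359 ≈ 9.7695e-6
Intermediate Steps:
I = -6/7 (I = (1/7)*(-6) = -6/7 ≈ -0.85714)
K(B, P) = 1 + P (K(B, P) = P - 1*(-1) = P + 1 = 1 + P)
1/((E(K(-3, 5), I)*c)*(-35) + 99299) = 1/((((1 + 5)*(-6/7))*17)*(-35) + 99299) = 1/(((6*(-6/7))*17)*(-35) + 99299) = 1/(-36/7*17*(-35) + 99299) = 1/(-612/7*(-35) + 99299) = 1/(3060 + 99299) = 1/102359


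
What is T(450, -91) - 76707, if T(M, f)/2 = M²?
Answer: 328293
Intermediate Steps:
T(M, f) = 2*M²
T(450, -91) - 76707 = 2*450² - 76707 = 2*202500 - 76707 = 405000 - 76707 = 328293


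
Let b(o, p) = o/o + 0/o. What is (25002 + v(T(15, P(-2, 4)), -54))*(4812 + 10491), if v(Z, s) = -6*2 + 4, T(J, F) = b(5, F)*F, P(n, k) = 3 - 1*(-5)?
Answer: 382483182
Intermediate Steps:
b(o, p) = 1 (b(o, p) = 1 + 0 = 1)
P(n, k) = 8 (P(n, k) = 3 + 5 = 8)
T(J, F) = F (T(J, F) = 1*F = F)
v(Z, s) = -8 (v(Z, s) = -12 + 4 = -8)
(25002 + v(T(15, P(-2, 4)), -54))*(4812 + 10491) = (25002 - 8)*(4812 + 10491) = 24994*15303 = 382483182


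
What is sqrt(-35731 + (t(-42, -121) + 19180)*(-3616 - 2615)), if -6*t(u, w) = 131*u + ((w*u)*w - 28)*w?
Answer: sqrt(77148434437) ≈ 2.7776e+5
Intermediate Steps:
t(u, w) = -131*u/6 - w*(-28 + u*w**2)/6 (t(u, w) = -(131*u + ((w*u)*w - 28)*w)/6 = -(131*u + ((u*w)*w - 28)*w)/6 = -(131*u + (u*w**2 - 28)*w)/6 = -(131*u + (-28 + u*w**2)*w)/6 = -(131*u + w*(-28 + u*w**2))/6 = -131*u/6 - w*(-28 + u*w**2)/6)
sqrt(-35731 + (t(-42, -121) + 19180)*(-3616 - 2615)) = sqrt(-35731 + ((-131/6*(-42) + (14/3)*(-121) - 1/6*(-42)*(-121)**3) + 19180)*(-3616 - 2615)) = sqrt(-35731 + ((917 - 1694/3 - 1/6*(-42)*(-1771561)) + 19180)*(-6231)) = sqrt(-35731 + ((917 - 1694/3 - 12400927) + 19180)*(-6231)) = sqrt(-35731 + (-37201724/3 + 19180)*(-6231)) = sqrt(-35731 - 37144184/3*(-6231)) = sqrt(-35731 + 77148470168) = sqrt(77148434437)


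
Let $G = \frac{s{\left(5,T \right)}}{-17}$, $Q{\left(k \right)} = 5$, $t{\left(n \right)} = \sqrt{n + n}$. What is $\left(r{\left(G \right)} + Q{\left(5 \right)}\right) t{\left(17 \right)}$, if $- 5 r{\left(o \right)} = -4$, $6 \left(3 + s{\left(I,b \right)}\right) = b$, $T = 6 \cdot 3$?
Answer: $\frac{29 \sqrt{34}}{5} \approx 33.82$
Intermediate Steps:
$t{\left(n \right)} = \sqrt{2} \sqrt{n}$ ($t{\left(n \right)} = \sqrt{2 n} = \sqrt{2} \sqrt{n}$)
$T = 18$
$s{\left(I,b \right)} = -3 + \frac{b}{6}$
$G = 0$ ($G = \frac{-3 + \frac{1}{6} \cdot 18}{-17} = \left(-3 + 3\right) \left(- \frac{1}{17}\right) = 0 \left(- \frac{1}{17}\right) = 0$)
$r{\left(o \right)} = \frac{4}{5}$ ($r{\left(o \right)} = \left(- \frac{1}{5}\right) \left(-4\right) = \frac{4}{5}$)
$\left(r{\left(G \right)} + Q{\left(5 \right)}\right) t{\left(17 \right)} = \left(\frac{4}{5} + 5\right) \sqrt{2} \sqrt{17} = \frac{29 \sqrt{34}}{5}$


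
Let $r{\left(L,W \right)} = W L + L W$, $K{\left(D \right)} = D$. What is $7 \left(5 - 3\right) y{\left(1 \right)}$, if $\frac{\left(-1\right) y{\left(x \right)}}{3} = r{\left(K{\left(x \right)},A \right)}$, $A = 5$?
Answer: $-420$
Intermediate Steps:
$r{\left(L,W \right)} = 2 L W$ ($r{\left(L,W \right)} = L W + L W = 2 L W$)
$y{\left(x \right)} = - 30 x$ ($y{\left(x \right)} = - 3 \cdot 2 x 5 = - 3 \cdot 10 x = - 30 x$)
$7 \left(5 - 3\right) y{\left(1 \right)} = 7 \left(5 - 3\right) \left(\left(-30\right) 1\right) = 7 \cdot 2 \left(-30\right) = 14 \left(-30\right) = -420$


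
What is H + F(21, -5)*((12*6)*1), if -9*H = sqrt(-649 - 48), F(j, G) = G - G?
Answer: -I*sqrt(697)/9 ≈ -2.9334*I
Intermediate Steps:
F(j, G) = 0
H = -I*sqrt(697)/9 (H = -sqrt(-649 - 48)/9 = -I*sqrt(697)/9 ≈ -2.9334*I)
H + F(21, -5)*((12*6)*1) = -I*sqrt(697)/9 + 0*((12*6)*1) = -I*sqrt(697)/9 + 0*(72*1) = -I*sqrt(697)/9 + 0*72 = -I*sqrt(697)/9 + 0 = -I*sqrt(697)/9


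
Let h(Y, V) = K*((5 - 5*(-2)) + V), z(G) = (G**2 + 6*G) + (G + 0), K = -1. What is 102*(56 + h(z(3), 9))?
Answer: 3264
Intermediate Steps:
z(G) = G**2 + 7*G (z(G) = (G**2 + 6*G) + G = G**2 + 7*G)
h(Y, V) = -15 - V (h(Y, V) = -((5 - 5*(-2)) + V) = -((5 + 10) + V) = -(15 + V) = -15 - V)
102*(56 + h(z(3), 9)) = 102*(56 + (-15 - 1*9)) = 102*(56 + (-15 - 9)) = 102*(56 - 24) = 102*32 = 3264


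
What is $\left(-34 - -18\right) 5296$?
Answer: $-84736$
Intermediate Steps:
$\left(-34 - -18\right) 5296 = \left(-34 + 18\right) 5296 = \left(-16\right) 5296 = -84736$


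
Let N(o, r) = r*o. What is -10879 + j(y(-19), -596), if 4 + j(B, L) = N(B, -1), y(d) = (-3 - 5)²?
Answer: -10947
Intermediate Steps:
N(o, r) = o*r
y(d) = 64 (y(d) = (-8)² = 64)
j(B, L) = -4 - B (j(B, L) = -4 + B*(-1) = -4 - B)
-10879 + j(y(-19), -596) = -10879 + (-4 - 1*64) = -10879 + (-4 - 64) = -10879 - 68 = -10947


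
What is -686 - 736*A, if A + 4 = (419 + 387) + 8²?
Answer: -638062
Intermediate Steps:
A = 866 (A = -4 + ((419 + 387) + 8²) = -4 + (806 + 64) = -4 + 870 = 866)
-686 - 736*A = -686 - 736*866 = -686 - 637376 = -638062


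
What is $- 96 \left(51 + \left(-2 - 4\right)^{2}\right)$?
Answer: $-8352$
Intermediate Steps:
$- 96 \left(51 + \left(-2 - 4\right)^{2}\right) = - 96 \left(51 + \left(-6\right)^{2}\right) = - 96 \left(51 + 36\right) = \left(-96\right) 87 = -8352$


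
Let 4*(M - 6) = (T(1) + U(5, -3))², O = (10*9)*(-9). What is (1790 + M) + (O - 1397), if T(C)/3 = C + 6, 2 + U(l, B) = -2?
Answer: -1355/4 ≈ -338.75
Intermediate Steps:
U(l, B) = -4 (U(l, B) = -2 - 2 = -4)
T(C) = 18 + 3*C (T(C) = 3*(C + 6) = 3*(6 + C) = 18 + 3*C)
O = -810 (O = 90*(-9) = -810)
M = 313/4 (M = 6 + ((18 + 3*1) - 4)²/4 = 6 + ((18 + 3) - 4)²/4 = 6 + (21 - 4)²/4 = 6 + (¼)*17² = 6 + (¼)*289 = 6 + 289/4 = 313/4 ≈ 78.250)
(1790 + M) + (O - 1397) = (1790 + 313/4) + (-810 - 1397) = 7473/4 - 2207 = -1355/4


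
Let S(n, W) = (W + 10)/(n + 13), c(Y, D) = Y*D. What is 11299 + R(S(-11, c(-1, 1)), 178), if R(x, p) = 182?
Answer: 11481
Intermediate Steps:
c(Y, D) = D*Y
S(n, W) = (10 + W)/(13 + n)
11299 + R(S(-11, c(-1, 1)), 178) = 11299 + 182 = 11481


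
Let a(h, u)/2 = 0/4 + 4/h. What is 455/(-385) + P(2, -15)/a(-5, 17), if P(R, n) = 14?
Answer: -437/44 ≈ -9.9318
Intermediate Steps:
a(h, u) = 8/h (a(h, u) = 2*(0/4 + 4/h) = 2*(0*(¼) + 4/h) = 2*(0 + 4/h) = 2*(4/h) = 8/h)
455/(-385) + P(2, -15)/a(-5, 17) = 455/(-385) + 14/((8/(-5))) = 455*(-1/385) + 14/((8*(-⅕))) = -13/11 + 14/(-8/5) = -13/11 + 14*(-5/8) = -13/11 - 35/4 = -437/44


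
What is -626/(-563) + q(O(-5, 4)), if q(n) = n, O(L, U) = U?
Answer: 2878/563 ≈ 5.1119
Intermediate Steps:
-626/(-563) + q(O(-5, 4)) = -626/(-563) + 4 = -626*(-1/563) + 4 = 626/563 + 4 = 2878/563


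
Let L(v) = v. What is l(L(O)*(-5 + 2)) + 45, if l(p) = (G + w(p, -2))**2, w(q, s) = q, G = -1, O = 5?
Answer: 301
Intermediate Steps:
l(p) = (-1 + p)**2
l(L(O)*(-5 + 2)) + 45 = (-1 + 5*(-5 + 2))**2 + 45 = (-1 + 5*(-3))**2 + 45 = (-1 - 15)**2 + 45 = (-16)**2 + 45 = 256 + 45 = 301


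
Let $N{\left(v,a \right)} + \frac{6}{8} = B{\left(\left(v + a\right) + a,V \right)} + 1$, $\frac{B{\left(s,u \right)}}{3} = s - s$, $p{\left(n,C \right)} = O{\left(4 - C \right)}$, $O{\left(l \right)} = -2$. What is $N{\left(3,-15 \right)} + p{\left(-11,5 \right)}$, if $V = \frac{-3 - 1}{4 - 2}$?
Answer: $- \frac{7}{4} \approx -1.75$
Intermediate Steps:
$V = -2$ ($V = - \frac{4}{2} = \left(-4\right) \frac{1}{2} = -2$)
$p{\left(n,C \right)} = -2$
$B{\left(s,u \right)} = 0$ ($B{\left(s,u \right)} = 3 \left(s - s\right) = 3 \cdot 0 = 0$)
$N{\left(v,a \right)} = \frac{1}{4}$ ($N{\left(v,a \right)} = - \frac{3}{4} + \left(0 + 1\right) = - \frac{3}{4} + 1 = \frac{1}{4}$)
$N{\left(3,-15 \right)} + p{\left(-11,5 \right)} = \frac{1}{4} - 2 = - \frac{7}{4}$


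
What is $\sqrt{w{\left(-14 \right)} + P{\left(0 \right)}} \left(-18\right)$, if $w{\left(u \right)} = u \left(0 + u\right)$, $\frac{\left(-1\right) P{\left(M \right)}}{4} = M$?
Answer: $-252$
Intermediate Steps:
$P{\left(M \right)} = - 4 M$
$w{\left(u \right)} = u^{2}$ ($w{\left(u \right)} = u u = u^{2}$)
$\sqrt{w{\left(-14 \right)} + P{\left(0 \right)}} \left(-18\right) = \sqrt{\left(-14\right)^{2} - 0} \left(-18\right) = \sqrt{196 + 0} \left(-18\right) = \sqrt{196} \left(-18\right) = 14 \left(-18\right) = -252$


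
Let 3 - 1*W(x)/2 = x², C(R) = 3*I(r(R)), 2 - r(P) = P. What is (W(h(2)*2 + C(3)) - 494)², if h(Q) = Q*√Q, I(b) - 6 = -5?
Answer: 329508 + 54720*√2 ≈ 4.0689e+5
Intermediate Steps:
r(P) = 2 - P
I(b) = 1 (I(b) = 6 - 5 = 1)
C(R) = 3 (C(R) = 3*1 = 3)
h(Q) = Q^(3/2)
W(x) = 6 - 2*x²
(W(h(2)*2 + C(3)) - 494)² = ((6 - 2*(2^(3/2)*2 + 3)²) - 494)² = ((6 - 2*((2*√2)*2 + 3)²) - 494)² = ((6 - 2*(4*√2 + 3)²) - 494)² = ((6 - 2*(3 + 4*√2)²) - 494)² = (-488 - 2*(3 + 4*√2)²)²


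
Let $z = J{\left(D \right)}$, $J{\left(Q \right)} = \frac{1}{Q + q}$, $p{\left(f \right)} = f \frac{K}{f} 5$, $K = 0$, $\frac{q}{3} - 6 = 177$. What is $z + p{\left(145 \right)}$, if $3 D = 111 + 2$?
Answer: $\frac{3}{1760} \approx 0.0017045$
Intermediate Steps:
$q = 549$ ($q = 18 + 3 \cdot 177 = 18 + 531 = 549$)
$p{\left(f \right)} = 0$ ($p{\left(f \right)} = f \frac{0}{f} 5 = f 0 \cdot 5 = 0 \cdot 5 = 0$)
$D = \frac{113}{3}$ ($D = \frac{111 + 2}{3} = \frac{1}{3} \cdot 113 = \frac{113}{3} \approx 37.667$)
$J{\left(Q \right)} = \frac{1}{549 + Q}$ ($J{\left(Q \right)} = \frac{1}{Q + 549} = \frac{1}{549 + Q}$)
$z = \frac{3}{1760}$ ($z = \frac{1}{549 + \frac{113}{3}} = \frac{1}{\frac{1760}{3}} = \frac{3}{1760} \approx 0.0017045$)
$z + p{\left(145 \right)} = \frac{3}{1760} + 0 = \frac{3}{1760}$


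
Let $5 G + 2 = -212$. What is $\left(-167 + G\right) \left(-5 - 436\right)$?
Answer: $\frac{462609}{5} \approx 92522.0$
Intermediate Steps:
$G = - \frac{214}{5}$ ($G = - \frac{2}{5} + \frac{1}{5} \left(-212\right) = - \frac{2}{5} - \frac{212}{5} = - \frac{214}{5} \approx -42.8$)
$\left(-167 + G\right) \left(-5 - 436\right) = \left(-167 - \frac{214}{5}\right) \left(-5 - 436\right) = \left(- \frac{1049}{5}\right) \left(-441\right) = \frac{462609}{5}$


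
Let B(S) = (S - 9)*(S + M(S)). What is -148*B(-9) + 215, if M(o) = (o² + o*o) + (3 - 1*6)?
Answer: 399815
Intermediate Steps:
M(o) = -3 + 2*o² (M(o) = (o² + o²) + (3 - 6) = 2*o² - 3 = -3 + 2*o²)
B(S) = (-9 + S)*(-3 + S + 2*S²) (B(S) = (S - 9)*(S + (-3 + 2*S²)) = (-9 + S)*(-3 + S + 2*S²))
-148*B(-9) + 215 = -148*(27 - 17*(-9)² - 12*(-9) + 2*(-9)³) + 215 = -148*(27 - 17*81 + 108 + 2*(-729)) + 215 = -148*(27 - 1377 + 108 - 1458) + 215 = -148*(-2700) + 215 = 399600 + 215 = 399815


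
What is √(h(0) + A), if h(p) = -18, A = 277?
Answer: √259 ≈ 16.093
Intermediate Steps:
√(h(0) + A) = √(-18 + 277) = √259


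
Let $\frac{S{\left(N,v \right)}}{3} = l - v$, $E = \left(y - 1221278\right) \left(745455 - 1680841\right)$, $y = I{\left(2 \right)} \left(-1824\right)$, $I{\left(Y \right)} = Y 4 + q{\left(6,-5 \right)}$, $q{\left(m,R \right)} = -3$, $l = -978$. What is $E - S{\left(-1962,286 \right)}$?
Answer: $1150897067420$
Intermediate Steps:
$I{\left(Y \right)} = -3 + 4 Y$ ($I{\left(Y \right)} = Y 4 - 3 = 4 Y - 3 = -3 + 4 Y$)
$y = -9120$ ($y = \left(-3 + 4 \cdot 2\right) \left(-1824\right) = \left(-3 + 8\right) \left(-1824\right) = 5 \left(-1824\right) = -9120$)
$E = 1150897063628$ ($E = \left(-9120 - 1221278\right) \left(745455 - 1680841\right) = \left(-1230398\right) \left(-935386\right) = 1150897063628$)
$S{\left(N,v \right)} = -2934 - 3 v$ ($S{\left(N,v \right)} = 3 \left(-978 - v\right) = -2934 - 3 v$)
$E - S{\left(-1962,286 \right)} = 1150897063628 - \left(-2934 - 858\right) = 1150897063628 - -3792 = 1150897063628 + 3792 = 1150897067420$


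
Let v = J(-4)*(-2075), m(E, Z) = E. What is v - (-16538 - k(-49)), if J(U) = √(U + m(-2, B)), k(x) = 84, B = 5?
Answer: 16622 - 2075*I*√6 ≈ 16622.0 - 5082.7*I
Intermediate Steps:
J(U) = √(-2 + U) (J(U) = √(U - 2) = √(-2 + U))
v = -2075*I*√6 (v = √(-2 - 4)*(-2075) = √(-6)*(-2075) = (I*√6)*(-2075) = -2075*I*√6 ≈ -5082.7*I)
v - (-16538 - k(-49)) = -2075*I*√6 - (-16538 - 1*84) = -2075*I*√6 - (-16538 - 84) = -2075*I*√6 - 1*(-16622) = -2075*I*√6 + 16622 = 16622 - 2075*I*√6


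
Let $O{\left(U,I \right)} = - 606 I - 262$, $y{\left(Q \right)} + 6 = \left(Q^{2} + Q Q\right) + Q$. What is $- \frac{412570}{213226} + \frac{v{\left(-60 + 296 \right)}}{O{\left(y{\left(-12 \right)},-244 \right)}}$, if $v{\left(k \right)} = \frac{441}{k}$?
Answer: $- \frac{1338368323}{691705144} \approx -1.9349$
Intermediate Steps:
$y{\left(Q \right)} = -6 + Q + 2 Q^{2}$ ($y{\left(Q \right)} = -6 + \left(\left(Q^{2} + Q Q\right) + Q\right) = -6 + \left(\left(Q^{2} + Q^{2}\right) + Q\right) = -6 + \left(2 Q^{2} + Q\right) = -6 + \left(Q + 2 Q^{2}\right) = -6 + Q + 2 Q^{2}$)
$O{\left(U,I \right)} = -262 - 606 I$
$- \frac{412570}{213226} + \frac{v{\left(-60 + 296 \right)}}{O{\left(y{\left(-12 \right)},-244 \right)}} = - \frac{412570}{213226} + \frac{441 \frac{1}{-60 + 296}}{-262 - -147864} = \left(-412570\right) \frac{1}{213226} + \frac{441 \cdot \frac{1}{236}}{-262 + 147864} = - \frac{206285}{106613} + \frac{441 \cdot \frac{1}{236}}{147602} = - \frac{206285}{106613} + \frac{441}{236} \cdot \frac{1}{147602} = - \frac{206285}{106613} + \frac{63}{4976296} = - \frac{1338368323}{691705144}$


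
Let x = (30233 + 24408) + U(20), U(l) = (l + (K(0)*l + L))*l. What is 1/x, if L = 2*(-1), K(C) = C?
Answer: 1/55001 ≈ 1.8181e-5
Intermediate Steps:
L = -2
U(l) = l*(-2 + l) (U(l) = (l + (0*l - 2))*l = (l + (0 - 2))*l = (l - 2)*l = (-2 + l)*l = l*(-2 + l))
x = 55001 (x = (30233 + 24408) + 20*(-2 + 20) = 54641 + 20*18 = 54641 + 360 = 55001)
1/x = 1/55001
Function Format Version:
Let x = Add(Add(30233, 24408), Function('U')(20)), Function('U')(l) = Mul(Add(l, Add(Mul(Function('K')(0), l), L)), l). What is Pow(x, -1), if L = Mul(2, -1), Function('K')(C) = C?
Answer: Rational(1, 55001) ≈ 1.8181e-5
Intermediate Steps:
L = -2
Function('U')(l) = Mul(l, Add(-2, l)) (Function('U')(l) = Mul(Add(l, Add(Mul(0, l), -2)), l) = Mul(Add(l, Add(0, -2)), l) = Mul(Add(l, -2), l) = Mul(Add(-2, l), l) = Mul(l, Add(-2, l)))
x = 55001 (x = Add(Add(30233, 24408), Mul(20, Add(-2, 20))) = Add(54641, Mul(20, 18)) = Add(54641, 360) = 55001)
Pow(x, -1) = Pow(55001, -1) = Rational(1, 55001)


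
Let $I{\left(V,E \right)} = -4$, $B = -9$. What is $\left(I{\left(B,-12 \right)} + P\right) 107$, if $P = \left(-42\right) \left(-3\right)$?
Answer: $13054$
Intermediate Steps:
$P = 126$
$\left(I{\left(B,-12 \right)} + P\right) 107 = \left(-4 + 126\right) 107 = 122 \cdot 107 = 13054$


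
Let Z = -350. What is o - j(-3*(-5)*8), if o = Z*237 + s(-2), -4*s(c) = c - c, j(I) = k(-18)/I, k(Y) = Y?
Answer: -1658997/20 ≈ -82950.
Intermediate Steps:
j(I) = -18/I
s(c) = 0 (s(c) = -(c - c)/4 = -¼*0 = 0)
o = -82950 (o = -350*237 + 0 = -82950 + 0 = -82950)
o - j(-3*(-5)*8) = -82950 - (-18)/(-3*(-5)*8) = -82950 - (-18)/(15*8) = -82950 - (-18)/120 = -82950 - 1*(-3/20) = -82950 + 3/20 = -1658997/20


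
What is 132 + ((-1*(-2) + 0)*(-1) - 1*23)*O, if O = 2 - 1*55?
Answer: 1457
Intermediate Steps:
O = -53 (O = 2 - 55 = -53)
132 + ((-1*(-2) + 0)*(-1) - 1*23)*O = 132 + ((-1*(-2) + 0)*(-1) - 1*23)*(-53) = 132 + ((2 + 0)*(-1) - 23)*(-53) = 132 + (2*(-1) - 23)*(-53) = 132 + (-2 - 23)*(-53) = 132 - 25*(-53) = 132 + 1325 = 1457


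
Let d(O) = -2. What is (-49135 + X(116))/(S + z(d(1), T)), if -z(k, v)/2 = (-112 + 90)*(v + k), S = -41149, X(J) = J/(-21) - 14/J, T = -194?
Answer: 59853305/60623514 ≈ 0.98730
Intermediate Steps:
X(J) = -14/J - J/21 (X(J) = J*(-1/21) - 14/J = -J/21 - 14/J = -14/J - J/21)
z(k, v) = 44*k + 44*v (z(k, v) = -2*(-112 + 90)*(v + k) = -(-44)*(k + v) = -2*(-22*k - 22*v) = 44*k + 44*v)
(-49135 + X(116))/(S + z(d(1), T)) = (-49135 + (-14/116 - 1/21*116))/(-41149 + (44*(-2) + 44*(-194))) = (-49135 + (-14*1/116 - 116/21))/(-41149 + (-88 - 8536)) = (-49135 + (-7/58 - 116/21))/(-41149 - 8624) = (-49135 - 6875/1218)/(-49773) = -59853305/1218*(-1/49773) = 59853305/60623514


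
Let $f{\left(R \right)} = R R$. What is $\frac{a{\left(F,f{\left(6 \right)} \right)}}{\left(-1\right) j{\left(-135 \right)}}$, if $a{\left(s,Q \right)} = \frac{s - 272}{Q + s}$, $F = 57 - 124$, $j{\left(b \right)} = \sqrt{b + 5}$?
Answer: $\frac{339 i \sqrt{130}}{4030} \approx 0.95911 i$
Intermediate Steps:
$j{\left(b \right)} = \sqrt{5 + b}$
$f{\left(R \right)} = R^{2}$
$F = -67$ ($F = 57 - 124 = -67$)
$a{\left(s,Q \right)} = \frac{-272 + s}{Q + s}$
$\frac{a{\left(F,f{\left(6 \right)} \right)}}{\left(-1\right) j{\left(-135 \right)}} = \frac{\frac{1}{6^{2} - 67} \left(-272 - 67\right)}{\left(-1\right) \sqrt{5 - 135}} = \frac{\frac{1}{36 - 67} \left(-339\right)}{\left(-1\right) \sqrt{-130}} = \frac{\frac{1}{-31} \left(-339\right)}{\left(-1\right) i \sqrt{130}} = \frac{\left(- \frac{1}{31}\right) \left(-339\right)}{\left(-1\right) i \sqrt{130}} = \frac{339 \frac{i \sqrt{130}}{130}}{31} = \frac{339 i \sqrt{130}}{4030}$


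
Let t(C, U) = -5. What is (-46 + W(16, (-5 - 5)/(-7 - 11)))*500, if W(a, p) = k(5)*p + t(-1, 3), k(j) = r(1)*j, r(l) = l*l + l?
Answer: -204500/9 ≈ -22722.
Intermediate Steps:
r(l) = l + l² (r(l) = l² + l = l + l²)
k(j) = 2*j (k(j) = (1*(1 + 1))*j = (1*2)*j = 2*j)
W(a, p) = -5 + 10*p (W(a, p) = (2*5)*p - 5 = 10*p - 5 = -5 + 10*p)
(-46 + W(16, (-5 - 5)/(-7 - 11)))*500 = (-46 + (-5 + 10*((-5 - 5)/(-7 - 11))))*500 = (-46 + (-5 + 10*(-10/(-18))))*500 = (-46 + (-5 + 10*(-10*(-1/18))))*500 = (-46 + (-5 + 10*(5/9)))*500 = (-46 + (-5 + 50/9))*500 = (-46 + 5/9)*500 = -409/9*500 = -204500/9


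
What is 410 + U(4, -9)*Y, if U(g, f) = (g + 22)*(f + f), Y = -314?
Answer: 147362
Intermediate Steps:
U(g, f) = 2*f*(22 + g) (U(g, f) = (22 + g)*(2*f) = 2*f*(22 + g))
410 + U(4, -9)*Y = 410 + (2*(-9)*(22 + 4))*(-314) = 410 + (2*(-9)*26)*(-314) = 410 - 468*(-314) = 410 + 146952 = 147362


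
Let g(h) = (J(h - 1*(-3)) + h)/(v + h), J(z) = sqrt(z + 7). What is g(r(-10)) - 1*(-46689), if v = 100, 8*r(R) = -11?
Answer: 36837610/789 + 2*sqrt(138)/789 ≈ 46689.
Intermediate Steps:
r(R) = -11/8 (r(R) = (1/8)*(-11) = -11/8)
J(z) = sqrt(7 + z)
g(h) = (h + sqrt(10 + h))/(100 + h) (g(h) = (sqrt(7 + (h - 1*(-3))) + h)/(100 + h) = (sqrt(7 + (h + 3)) + h)/(100 + h) = (sqrt(7 + (3 + h)) + h)/(100 + h) = (sqrt(10 + h) + h)/(100 + h) = (h + sqrt(10 + h))/(100 + h))
g(r(-10)) - 1*(-46689) = (-11/8 + sqrt(10 - 11/8))/(100 - 11/8) - 1*(-46689) = (-11/8 + sqrt(69/8))/(789/8) + 46689 = 8*(-11/8 + sqrt(138)/4)/789 + 46689 = (-11/789 + 2*sqrt(138)/789) + 46689 = 36837610/789 + 2*sqrt(138)/789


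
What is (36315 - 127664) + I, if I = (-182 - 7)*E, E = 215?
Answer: -131984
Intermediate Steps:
I = -40635 (I = (-182 - 7)*215 = -189*215 = -40635)
(36315 - 127664) + I = (36315 - 127664) - 40635 = -91349 - 40635 = -131984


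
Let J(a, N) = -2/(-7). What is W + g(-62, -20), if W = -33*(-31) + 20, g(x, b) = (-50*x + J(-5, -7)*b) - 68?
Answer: 28485/7 ≈ 4069.3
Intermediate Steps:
J(a, N) = 2/7 (J(a, N) = -2*(-⅐) = 2/7)
g(x, b) = -68 - 50*x + 2*b/7 (g(x, b) = (-50*x + 2*b/7) - 68 = -68 - 50*x + 2*b/7)
W = 1043 (W = 1023 + 20 = 1043)
W + g(-62, -20) = 1043 + (-68 - 50*(-62) + (2/7)*(-20)) = 1043 + (-68 + 3100 - 40/7) = 1043 + 21184/7 = 28485/7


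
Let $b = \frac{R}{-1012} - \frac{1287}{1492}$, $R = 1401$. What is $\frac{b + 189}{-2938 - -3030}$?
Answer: $\frac{17623695}{8681948} \approx 2.0299$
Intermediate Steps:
$b = - \frac{212046}{94369}$ ($b = \frac{1401}{-1012} - \frac{1287}{1492} = 1401 \left(- \frac{1}{1012}\right) - \frac{1287}{1492} = - \frac{1401}{1012} - \frac{1287}{1492} = - \frac{212046}{94369} \approx -2.247$)
$\frac{b + 189}{-2938 - -3030} = \frac{- \frac{212046}{94369} + 189}{-2938 - -3030} = \frac{17623695}{94369 \left(-2938 + 3030\right)} = \frac{17623695}{94369 \cdot 92} = \frac{17623695}{94369} \cdot \frac{1}{92} = \frac{17623695}{8681948}$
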